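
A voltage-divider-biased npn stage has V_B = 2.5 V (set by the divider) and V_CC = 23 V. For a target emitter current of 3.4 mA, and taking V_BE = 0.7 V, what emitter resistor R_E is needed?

R_E ≈ 0.53 kΩ

V_E = V_B − V_BE = 2.5 − 0.7 = 1.8 V.
R_E = V_E / I_E = 1.8 / 3.4 = 0.529 kΩ.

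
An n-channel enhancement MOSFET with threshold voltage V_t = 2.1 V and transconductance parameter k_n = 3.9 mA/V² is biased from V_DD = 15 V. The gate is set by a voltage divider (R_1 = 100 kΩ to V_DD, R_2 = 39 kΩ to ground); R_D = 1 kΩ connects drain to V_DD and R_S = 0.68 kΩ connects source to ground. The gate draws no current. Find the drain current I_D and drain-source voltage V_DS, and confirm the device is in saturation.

V_G = V_DD·R_2/(R_1+R_2) = 15×39/139 = 4.21 V.
Assume saturation: I_D = (k_n/2)(V_GS − V_t)² with V_GS = V_G − I_D·R_S = 4.21 − 0.68·I_D.
Substituting gives 0.902·I_D² − 6.59·I_D + 8.67 = 0, with roots I_D = 1.72 or 5.59 mA.
The root I_D = 5.59 mA gives V_GS = 0.407 V ≤ V_t, so take I_D = 1.72 mA.
Then V_GS = 3.04 V and V_DS = V_DD − I_D(R_D+R_S) = 15 − 1.72×1.68 = 12.1 V.
Saturation requires V_DS ≥ V_GS − V_t = 0.939 V; 12.1 ≥ 0.939 ✓.

I_D ≈ 1.7 mA, V_DS ≈ 12 V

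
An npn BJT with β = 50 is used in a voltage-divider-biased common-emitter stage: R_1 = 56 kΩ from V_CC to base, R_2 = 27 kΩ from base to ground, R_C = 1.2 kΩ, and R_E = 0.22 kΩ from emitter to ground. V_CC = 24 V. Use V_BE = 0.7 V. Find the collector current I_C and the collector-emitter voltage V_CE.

I_C ≈ 12 mA, V_CE ≈ 6.8 V

Thevenize the base divider: V_Th = V_CC·R_2/(R_1+R_2) = 24×27/83 = 7.81 V, R_Th = R_1‖R_2 = 18.2 kΩ.
Base-emitter loop: V_Th = I_B·R_Th + V_BE + (β+1)I_B·R_E, so I_B = (7.81 − 0.7) / (18.2 + 51×0.22) = 0.241 mA.
I_C = β·I_B = 50×0.241 = 12.1 mA, and I_E = (β+1)I_B = 12.3 mA.
V_CE = V_CC − I_C·R_C − I_E·R_E = 24 − 12.1×1.2 − 12.3×0.22 = 6.8 V.
V_CE = 6.8 V > 0.2 V confirms active-region operation.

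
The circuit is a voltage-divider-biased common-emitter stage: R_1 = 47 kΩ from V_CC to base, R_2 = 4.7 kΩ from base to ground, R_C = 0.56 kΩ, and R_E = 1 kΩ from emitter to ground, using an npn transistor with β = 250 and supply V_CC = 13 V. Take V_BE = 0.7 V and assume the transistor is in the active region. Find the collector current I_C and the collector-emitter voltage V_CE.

Thevenize the base divider: V_Th = V_CC·R_2/(R_1+R_2) = 13×4.7/51.7 = 1.18 V, R_Th = R_1‖R_2 = 4.27 kΩ.
Base-emitter loop: V_Th = I_B·R_Th + V_BE + (β+1)I_B·R_E, so I_B = (1.18 − 0.7) / (4.27 + 251×1) = 0.00189 mA.
I_C = β·I_B = 250×0.00189 = 0.472 mA, and I_E = (β+1)I_B = 0.474 mA.
V_CE = V_CC − I_C·R_C − I_E·R_E = 13 − 0.472×0.56 − 0.474×1 = 12.3 V.
V_CE = 12.3 V > 0.2 V confirms active-region operation.

I_C ≈ 0.47 mA, V_CE ≈ 12 V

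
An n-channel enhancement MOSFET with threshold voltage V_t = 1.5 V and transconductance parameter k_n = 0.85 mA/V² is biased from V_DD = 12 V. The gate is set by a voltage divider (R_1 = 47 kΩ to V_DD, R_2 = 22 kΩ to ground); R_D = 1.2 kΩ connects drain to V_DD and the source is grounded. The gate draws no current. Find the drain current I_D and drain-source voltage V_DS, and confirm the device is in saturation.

I_D ≈ 2.3 mA, V_DS ≈ 9.2 V

V_G = V_DD·R_2/(R_1+R_2) = 12×22/69 = 3.83 V. With the source grounded, V_GS = V_G = 3.83 V.
Assume saturation: I_D = (k_n/2)(V_GS − V_t)² = (0.85/2)×(3.83 − 1.5)² = 0.425×2.33² = 2.3 mA.
V_DS = V_DD − I_D·R_D = 12 − 2.3×1.2 = 9.24 V.
Saturation requires V_DS ≥ V_GS − V_t = 2.33 V; 9.24 ≥ 2.33 ✓.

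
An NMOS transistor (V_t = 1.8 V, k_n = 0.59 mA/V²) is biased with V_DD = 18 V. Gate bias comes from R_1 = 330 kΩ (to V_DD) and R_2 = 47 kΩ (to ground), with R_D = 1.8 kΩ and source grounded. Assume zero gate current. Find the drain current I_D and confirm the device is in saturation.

I_D ≈ 0.058 mA

V_G = V_DD·R_2/(R_1+R_2) = 18×47/377 = 2.24 V. With the source grounded, V_GS = V_G = 2.24 V.
Assume saturation: I_D = (k_n/2)(V_GS − V_t)² = (0.59/2)×(2.24 − 1.8)² = 0.295×0.444² = 0.0582 mA.
V_DS = V_DD − I_D·R_D = 18 − 0.0582×1.8 = 17.9 V.
Saturation requires V_DS ≥ V_GS − V_t = 0.444 V; 17.9 ≥ 0.444 ✓.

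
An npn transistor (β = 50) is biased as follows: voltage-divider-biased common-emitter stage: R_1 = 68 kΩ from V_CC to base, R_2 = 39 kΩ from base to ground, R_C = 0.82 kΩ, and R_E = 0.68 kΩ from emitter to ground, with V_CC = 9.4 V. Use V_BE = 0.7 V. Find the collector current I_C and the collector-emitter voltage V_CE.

I_C ≈ 2.3 mA, V_CE ≈ 5.9 V

Thevenize the base divider: V_Th = V_CC·R_2/(R_1+R_2) = 9.4×39/107 = 3.43 V, R_Th = R_1‖R_2 = 24.8 kΩ.
Base-emitter loop: V_Th = I_B·R_Th + V_BE + (β+1)I_B·R_E, so I_B = (3.43 − 0.7) / (24.8 + 51×0.68) = 0.0458 mA.
I_C = β·I_B = 50×0.0458 = 2.29 mA, and I_E = (β+1)I_B = 2.34 mA.
V_CE = V_CC − I_C·R_C − I_E·R_E = 9.4 − 2.29×0.82 − 2.34×0.68 = 5.93 V.
V_CE = 5.93 V > 0.2 V confirms active-region operation.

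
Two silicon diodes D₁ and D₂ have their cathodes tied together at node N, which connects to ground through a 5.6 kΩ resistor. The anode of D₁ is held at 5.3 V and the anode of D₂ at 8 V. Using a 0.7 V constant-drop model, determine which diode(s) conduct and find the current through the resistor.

Only D₂ conducts; I_R ≈ 1.3 mA

Assume both conduct. Then node N would need to be at both 5.3−0.7 = 4.6 V and 8−0.7 = 7.3 V, which is impossible.
Assume only D₂ conducts: V_N = 8 − 0.7 = 7.3 V, so I_R = 7.3/5.6 = 1.3 mA.
Check D₁: its anode-to-cathode voltage is 5.3 − 7.3 = -2 V < 0.7 V, so it is off. The assumption is consistent.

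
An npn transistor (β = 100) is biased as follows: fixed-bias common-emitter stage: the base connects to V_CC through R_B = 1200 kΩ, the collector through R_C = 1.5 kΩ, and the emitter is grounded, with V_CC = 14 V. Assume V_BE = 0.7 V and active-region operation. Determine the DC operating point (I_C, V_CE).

I_C ≈ 1.1 mA, V_CE ≈ 12 V

Base loop: V_CC = I_B·R_B + V_BE, so I_B = (14 − 0.7)/1200 kΩ = 0.0111 mA.
In the active region I_C = β·I_B = 100 × 0.0111 = 1.11 mA.
Collector loop: V_CE = V_CC − I_C·R_C = 14 − 1.11×1.5 = 12.3 V.
Since V_CE = 12.3 V > V_CE(sat) ≈ 0.2 V, the transistor is in the active region as assumed.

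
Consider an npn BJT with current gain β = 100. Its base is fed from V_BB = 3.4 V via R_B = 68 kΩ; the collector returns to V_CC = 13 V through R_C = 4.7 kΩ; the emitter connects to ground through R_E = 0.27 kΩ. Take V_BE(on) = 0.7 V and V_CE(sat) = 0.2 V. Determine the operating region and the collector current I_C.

Assume active: I_B = (3.4 − 0.7)/(68 + 101×0.27) = 0.0283 mA, I_C = β·I_B = 2.83 mA.
Then V_CE = 13 − 2.83×4.7 − 2.86×0.27 = -1.09 V < 0.2 V — the active assumption fails.
Re-solve with V_CE = 0.2 V. KCL at the emitter: V_E/R_E = (V_BB−0.7−V_E)/R_B + (V_CC−0.2−V_E)/R_C, giving V_E = 0.703 V.
I_C = (V_CC − 0.2 − V_E)/R_C = (12.8 − 0.703)/4.7 = 2.57 mA.
Check: I_B = (2.7 − 0.703)/68 = 0.0294 mA, and β·I_B = 2.94 mA > I_C, confirming saturation.

saturation; I_C ≈ 2.6 mA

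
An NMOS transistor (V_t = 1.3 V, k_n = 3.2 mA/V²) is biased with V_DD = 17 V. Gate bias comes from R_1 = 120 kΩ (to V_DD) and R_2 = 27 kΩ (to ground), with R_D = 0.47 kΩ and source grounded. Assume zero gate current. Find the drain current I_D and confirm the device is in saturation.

V_G = V_DD·R_2/(R_1+R_2) = 17×27/147 = 3.12 V. With the source grounded, V_GS = V_G = 3.12 V.
Assume saturation: I_D = (k_n/2)(V_GS − V_t)² = (3.2/2)×(3.12 − 1.3)² = 1.6×1.82² = 5.31 mA.
V_DS = V_DD − I_D·R_D = 17 − 5.31×0.47 = 14.5 V.
Saturation requires V_DS ≥ V_GS − V_t = 1.82 V; 14.5 ≥ 1.82 ✓.

I_D ≈ 5.3 mA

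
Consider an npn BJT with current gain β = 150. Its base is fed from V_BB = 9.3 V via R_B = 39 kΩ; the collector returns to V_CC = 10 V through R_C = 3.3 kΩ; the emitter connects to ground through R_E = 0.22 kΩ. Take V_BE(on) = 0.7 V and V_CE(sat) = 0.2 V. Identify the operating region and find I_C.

saturation; I_C ≈ 2.8 mA

Assume active: I_B = (9.3 − 0.7)/(39 + 151×0.22) = 0.119 mA, I_C = β·I_B = 17.9 mA.
Then V_CE = 10 − 17.9×3.3 − 18×0.22 = -52.9 V < 0.2 V — the active assumption fails.
Re-solve with V_CE = 0.2 V. KCL at the emitter: V_E/R_E = (V_BB−0.7−V_E)/R_B + (V_CC−0.2−V_E)/R_C, giving V_E = 0.655 V.
I_C = (V_CC − 0.2 − V_E)/R_C = (9.8 − 0.655)/3.3 = 2.77 mA.
Check: I_B = (8.6 − 0.655)/39 = 0.204 mA, and β·I_B = 30.6 mA > I_C, confirming saturation.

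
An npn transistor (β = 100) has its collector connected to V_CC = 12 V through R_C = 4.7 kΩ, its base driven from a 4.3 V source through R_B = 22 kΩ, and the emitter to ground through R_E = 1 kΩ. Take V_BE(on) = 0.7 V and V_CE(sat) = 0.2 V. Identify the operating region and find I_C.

Assume active: I_B = (4.3 − 0.7)/(22 + 101×1) = 0.0293 mA, I_C = β·I_B = 2.93 mA.
Then V_CE = 12 − 2.93×4.7 − 2.96×1 = -4.71 V < 0.2 V — the active assumption fails.
Re-solve with V_CE = 0.2 V. KCL at the emitter: V_E/R_E = (V_BB−0.7−V_E)/R_B + (V_CC−0.2−V_E)/R_C, giving V_E = 2.13 V.
I_C = (V_CC − 0.2 − V_E)/R_C = (11.8 − 2.13)/4.7 = 2.06 mA.
Check: I_B = (3.6 − 2.13)/22 = 0.067 mA, and β·I_B = 6.7 mA > I_C, confirming saturation.

saturation; I_C ≈ 2.1 mA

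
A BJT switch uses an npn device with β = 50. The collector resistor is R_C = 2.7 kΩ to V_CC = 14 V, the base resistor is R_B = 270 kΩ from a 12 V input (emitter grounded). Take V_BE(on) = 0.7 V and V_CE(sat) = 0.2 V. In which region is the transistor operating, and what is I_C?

Assume active. Base-emitter loop: I_B = (V_BB − V_BE)/R_B = (12 − 0.7)/270 = 0.0419 mA.
I_C = β·I_B = 50×0.0419 = 2.09 mA.
V_CE = V_CC − I_C·R_C = 14 − 2.09×2.7 = 8.35 V > V_CE(sat), so the active-region assumption holds.

active; I_C ≈ 2.1 mA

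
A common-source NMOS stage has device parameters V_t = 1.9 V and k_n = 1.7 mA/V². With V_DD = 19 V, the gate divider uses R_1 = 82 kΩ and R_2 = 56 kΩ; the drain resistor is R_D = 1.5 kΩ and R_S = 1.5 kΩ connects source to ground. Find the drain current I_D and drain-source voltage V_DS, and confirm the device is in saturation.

V_G = V_DD·R_2/(R_1+R_2) = 19×56/138 = 7.71 V.
Assume saturation: I_D = (k_n/2)(V_GS − V_t)² with V_GS = V_G − I_D·R_S = 7.71 − 1.5·I_D.
Substituting gives 1.91·I_D² − 15.8·I_D + 28.7 = 0, with roots I_D = 2.69 or 5.58 mA.
The root I_D = 5.58 mA gives V_GS = -0.663 V ≤ V_t, so take I_D = 2.69 mA.
Then V_GS = 3.68 V and V_DS = V_DD − I_D(R_D+R_S) = 19 − 2.69×3 = 10.9 V.
Saturation requires V_DS ≥ V_GS − V_t = 1.78 V; 10.9 ≥ 1.78 ✓.

I_D ≈ 2.7 mA, V_DS ≈ 11 V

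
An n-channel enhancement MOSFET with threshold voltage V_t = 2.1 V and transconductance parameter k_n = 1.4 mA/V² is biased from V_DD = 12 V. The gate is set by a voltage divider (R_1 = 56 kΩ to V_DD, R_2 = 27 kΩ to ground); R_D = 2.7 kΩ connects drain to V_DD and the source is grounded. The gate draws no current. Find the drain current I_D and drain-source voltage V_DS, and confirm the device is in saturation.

V_G = V_DD·R_2/(R_1+R_2) = 12×27/83 = 3.9 V. With the source grounded, V_GS = V_G = 3.9 V.
Assume saturation: I_D = (k_n/2)(V_GS − V_t)² = (1.4/2)×(3.9 − 2.1)² = 0.7×1.8² = 2.28 mA.
V_DS = V_DD − I_D·R_D = 12 − 2.28×2.7 = 5.85 V.
Saturation requires V_DS ≥ V_GS − V_t = 1.8 V; 5.85 ≥ 1.8 ✓.

I_D ≈ 2.3 mA, V_DS ≈ 5.9 V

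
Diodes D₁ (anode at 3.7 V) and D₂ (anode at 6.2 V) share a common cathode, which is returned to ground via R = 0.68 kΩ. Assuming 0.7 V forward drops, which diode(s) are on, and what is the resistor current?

Assume both conduct. Then node N would need to be at both 3.7−0.7 = 3 V and 6.2−0.7 = 5.5 V, which is impossible.
Assume only D₂ conducts: V_N = 6.2 − 0.7 = 5.5 V, so I_R = 5.5/0.68 = 8.09 mA.
Check D₁: its anode-to-cathode voltage is 3.7 − 5.5 = -1.8 V < 0.7 V, so it is off. The assumption is consistent.

Only D₂ conducts; I_R ≈ 8.1 mA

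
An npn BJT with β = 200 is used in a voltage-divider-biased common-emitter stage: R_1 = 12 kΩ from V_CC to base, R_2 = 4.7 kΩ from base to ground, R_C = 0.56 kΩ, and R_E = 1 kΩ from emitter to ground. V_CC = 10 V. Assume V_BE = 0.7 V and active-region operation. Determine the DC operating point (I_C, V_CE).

I_C ≈ 2.1 mA, V_CE ≈ 6.8 V

Thevenize the base divider: V_Th = V_CC·R_2/(R_1+R_2) = 10×4.7/16.7 = 2.81 V, R_Th = R_1‖R_2 = 3.38 kΩ.
Base-emitter loop: V_Th = I_B·R_Th + V_BE + (β+1)I_B·R_E, so I_B = (2.81 − 0.7) / (3.38 + 201×1) = 0.0103 mA.
I_C = β·I_B = 200×0.0103 = 2.07 mA, and I_E = (β+1)I_B = 2.08 mA.
V_CE = V_CC − I_C·R_C − I_E·R_E = 10 − 2.07×0.56 − 2.08×1 = 6.76 V.
V_CE = 6.76 V > 0.2 V confirms active-region operation.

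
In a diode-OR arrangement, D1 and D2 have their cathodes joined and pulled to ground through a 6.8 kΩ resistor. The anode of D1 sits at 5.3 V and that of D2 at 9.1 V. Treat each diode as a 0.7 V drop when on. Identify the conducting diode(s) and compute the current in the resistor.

Only D2 conducts; I_R ≈ 1.2 mA

Assume both conduct. Then node N would need to be at both 5.3−0.7 = 4.6 V and 9.1−0.7 = 8.4 V, which is impossible.
Assume only D2 conducts: V_N = 9.1 − 0.7 = 8.4 V, so I_R = 8.4/6.8 = 1.24 mA.
Check D1: its anode-to-cathode voltage is 5.3 − 8.4 = -3.1 V < 0.7 V, so it is off. The assumption is consistent.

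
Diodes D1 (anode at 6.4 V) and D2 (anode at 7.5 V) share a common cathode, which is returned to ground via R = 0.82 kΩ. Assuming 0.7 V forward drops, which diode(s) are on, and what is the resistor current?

Only D2 conducts; I_R ≈ 8.3 mA

Assume both conduct. Then node N would need to be at both 6.4−0.7 = 5.7 V and 7.5−0.7 = 6.8 V, which is impossible.
Assume only D2 conducts: V_N = 7.5 − 0.7 = 6.8 V, so I_R = 6.8/0.82 = 8.29 mA.
Check D1: its anode-to-cathode voltage is 6.4 − 6.8 = -0.4 V < 0.7 V, so it is off. The assumption is consistent.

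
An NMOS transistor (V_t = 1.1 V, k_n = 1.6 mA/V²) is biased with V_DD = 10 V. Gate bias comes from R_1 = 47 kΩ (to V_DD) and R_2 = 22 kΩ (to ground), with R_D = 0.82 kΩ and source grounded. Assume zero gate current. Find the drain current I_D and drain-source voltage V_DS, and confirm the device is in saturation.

V_G = V_DD·R_2/(R_1+R_2) = 10×22/69 = 3.19 V. With the source grounded, V_GS = V_G = 3.19 V.
Assume saturation: I_D = (k_n/2)(V_GS − V_t)² = (1.6/2)×(3.19 − 1.1)² = 0.8×2.09² = 3.49 mA.
V_DS = V_DD − I_D·R_D = 10 − 3.49×0.82 = 7.14 V.
Saturation requires V_DS ≥ V_GS − V_t = 2.09 V; 7.14 ≥ 2.09 ✓.

I_D ≈ 3.5 mA, V_DS ≈ 7.1 V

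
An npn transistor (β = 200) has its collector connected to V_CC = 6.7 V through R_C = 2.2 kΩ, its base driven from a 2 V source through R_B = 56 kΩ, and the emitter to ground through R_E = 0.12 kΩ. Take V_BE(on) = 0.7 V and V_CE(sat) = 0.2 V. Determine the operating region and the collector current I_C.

saturation; I_C ≈ 2.8 mA

Assume active: I_B = (2 − 0.7)/(56 + 201×0.12) = 0.0162 mA, I_C = β·I_B = 3.25 mA.
Then V_CE = 6.7 − 3.25×2.2 − 3.26×0.12 = -0.831 V < 0.2 V — the active assumption fails.
Re-solve with V_CE = 0.2 V. KCL at the emitter: V_E/R_E = (V_BB−0.7−V_E)/R_B + (V_CC−0.2−V_E)/R_C, giving V_E = 0.338 V.
I_C = (V_CC − 0.2 − V_E)/R_C = (6.5 − 0.338)/2.2 = 2.8 mA.
Check: I_B = (1.3 − 0.338)/56 = 0.0172 mA, and β·I_B = 3.44 mA > I_C, confirming saturation.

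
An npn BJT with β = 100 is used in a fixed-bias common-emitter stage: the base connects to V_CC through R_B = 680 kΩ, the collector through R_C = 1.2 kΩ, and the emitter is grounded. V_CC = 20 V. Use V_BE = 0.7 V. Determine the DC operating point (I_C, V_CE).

I_C ≈ 2.8 mA, V_CE ≈ 17 V

Base loop: V_CC = I_B·R_B + V_BE, so I_B = (20 − 0.7)/680 kΩ = 0.0284 mA.
In the active region I_C = β·I_B = 100 × 0.0284 = 2.84 mA.
Collector loop: V_CE = V_CC − I_C·R_C = 20 − 2.84×1.2 = 16.6 V.
Since V_CE = 16.6 V > V_CE(sat) ≈ 0.2 V, the transistor is in the active region as assumed.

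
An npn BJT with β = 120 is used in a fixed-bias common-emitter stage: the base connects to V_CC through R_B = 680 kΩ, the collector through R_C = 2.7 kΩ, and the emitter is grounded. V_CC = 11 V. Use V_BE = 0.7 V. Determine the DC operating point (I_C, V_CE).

I_C ≈ 1.8 mA, V_CE ≈ 6.1 V

Base loop: V_CC = I_B·R_B + V_BE, so I_B = (11 − 0.7)/680 kΩ = 0.0151 mA.
In the active region I_C = β·I_B = 120 × 0.0151 = 1.82 mA.
Collector loop: V_CE = V_CC − I_C·R_C = 11 − 1.82×2.7 = 6.09 V.
Since V_CE = 6.09 V > V_CE(sat) ≈ 0.2 V, the transistor is in the active region as assumed.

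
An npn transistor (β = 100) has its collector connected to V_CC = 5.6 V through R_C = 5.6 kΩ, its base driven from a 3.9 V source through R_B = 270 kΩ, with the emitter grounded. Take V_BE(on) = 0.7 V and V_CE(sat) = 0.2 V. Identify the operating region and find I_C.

Assume active: I_B = (3.9 − 0.7)/270 = 0.0119 mA, giving I_C = β·I_B = 1.19 mA.
But then V_CE = 5.6 − 1.19×5.6 = -1.04 V < V_CE(sat) = 0.2 V — impossible in the active region.
So the transistor is saturated. With V_CE = 0.2 V, I_C = (V_CC − 0.2)/R_C = 5.4/5.6 = 0.964 mA.
Check: β·I_B = 1.19 mA > I_C = 0.964 mA, confirming saturation.

saturation; I_C ≈ 0.96 mA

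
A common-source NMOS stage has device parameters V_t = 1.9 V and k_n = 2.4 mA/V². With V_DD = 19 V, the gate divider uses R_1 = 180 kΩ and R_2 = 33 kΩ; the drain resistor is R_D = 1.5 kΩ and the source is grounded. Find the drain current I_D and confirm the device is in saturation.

V_G = V_DD·R_2/(R_1+R_2) = 19×33/213 = 2.94 V. With the source grounded, V_GS = V_G = 2.94 V.
Assume saturation: I_D = (k_n/2)(V_GS − V_t)² = (2.4/2)×(2.94 − 1.9)² = 1.2×1.04² = 1.31 mA.
V_DS = V_DD − I_D·R_D = 19 − 1.31×1.5 = 17 V.
Saturation requires V_DS ≥ V_GS − V_t = 1.04 V; 17 ≥ 1.04 ✓.

I_D ≈ 1.3 mA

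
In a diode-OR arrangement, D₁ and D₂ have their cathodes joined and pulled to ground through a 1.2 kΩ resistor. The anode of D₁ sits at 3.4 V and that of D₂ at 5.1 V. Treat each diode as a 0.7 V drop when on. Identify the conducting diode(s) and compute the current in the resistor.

Assume both conduct. Then node N would need to be at both 3.4−0.7 = 2.7 V and 5.1−0.7 = 4.4 V, which is impossible.
Assume only D₂ conducts: V_N = 5.1 − 0.7 = 4.4 V, so I_R = 4.4/1.2 = 3.67 mA.
Check D₁: its anode-to-cathode voltage is 3.4 − 4.4 = -1 V < 0.7 V, so it is off. The assumption is consistent.

Only D₂ conducts; I_R ≈ 3.7 mA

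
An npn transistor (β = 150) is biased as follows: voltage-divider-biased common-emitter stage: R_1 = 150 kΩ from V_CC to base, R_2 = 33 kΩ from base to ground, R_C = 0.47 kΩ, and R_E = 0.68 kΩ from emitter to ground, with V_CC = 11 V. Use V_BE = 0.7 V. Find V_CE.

V_CE ≈ 9.3 V

Thevenize the base divider: V_Th = V_CC·R_2/(R_1+R_2) = 11×33/183 = 1.98 V, R_Th = R_1‖R_2 = 27 kΩ.
Base-emitter loop: V_Th = I_B·R_Th + V_BE + (β+1)I_B·R_E, so I_B = (1.98 − 0.7) / (27 + 151×0.68) = 0.00989 mA.
I_C = β·I_B = 150×0.00989 = 1.48 mA, and I_E = (β+1)I_B = 1.49 mA.
V_CE = V_CC − I_C·R_C − I_E·R_E = 11 − 1.48×0.47 − 1.49×0.68 = 9.29 V.
V_CE = 9.29 V > 0.2 V confirms active-region operation.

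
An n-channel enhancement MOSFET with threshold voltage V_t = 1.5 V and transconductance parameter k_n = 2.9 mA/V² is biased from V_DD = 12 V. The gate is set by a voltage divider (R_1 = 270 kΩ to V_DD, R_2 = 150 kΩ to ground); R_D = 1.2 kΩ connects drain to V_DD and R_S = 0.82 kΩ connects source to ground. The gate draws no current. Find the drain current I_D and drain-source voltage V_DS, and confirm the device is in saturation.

I_D ≈ 2 mA, V_DS ≈ 8 V

V_G = V_DD·R_2/(R_1+R_2) = 12×150/420 = 4.29 V.
Assume saturation: I_D = (k_n/2)(V_GS − V_t)² with V_GS = V_G − I_D·R_S = 4.29 − 0.82·I_D.
Substituting gives 0.975·I_D² − 7.62·I_D + 11.3 = 0, with roots I_D = 1.97 or 5.85 mA.
The root I_D = 5.85 mA gives V_GS = -0.508 V ≤ V_t, so take I_D = 1.97 mA.
Then V_GS = 2.67 V and V_DS = V_DD − I_D(R_D+R_S) = 12 − 1.97×2.02 = 8.01 V.
Saturation requires V_DS ≥ V_GS − V_t = 1.17 V; 8.01 ≥ 1.17 ✓.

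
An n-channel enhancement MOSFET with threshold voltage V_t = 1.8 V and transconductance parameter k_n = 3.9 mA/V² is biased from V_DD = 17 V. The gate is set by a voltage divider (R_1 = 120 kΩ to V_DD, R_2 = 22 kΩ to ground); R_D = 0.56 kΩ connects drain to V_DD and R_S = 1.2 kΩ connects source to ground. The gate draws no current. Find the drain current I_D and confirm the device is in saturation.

I_D ≈ 0.34 mA

V_G = V_DD·R_2/(R_1+R_2) = 17×22/142 = 2.63 V.
Assume saturation: I_D = (k_n/2)(V_GS − V_t)² with V_GS = V_G − I_D·R_S = 2.63 − 1.2·I_D.
Substituting gives 2.81·I_D² − 4.9·I_D + 1.36 = 0, with roots I_D = 0.345 or 1.4 mA.
The root I_D = 1.4 mA gives V_GS = 0.952 V ≤ V_t, so take I_D = 0.345 mA.
Then V_GS = 2.22 V and V_DS = V_DD − I_D(R_D+R_S) = 17 − 0.345×1.76 = 16.4 V.
Saturation requires V_DS ≥ V_GS − V_t = 0.42 V; 16.4 ≥ 0.42 ✓.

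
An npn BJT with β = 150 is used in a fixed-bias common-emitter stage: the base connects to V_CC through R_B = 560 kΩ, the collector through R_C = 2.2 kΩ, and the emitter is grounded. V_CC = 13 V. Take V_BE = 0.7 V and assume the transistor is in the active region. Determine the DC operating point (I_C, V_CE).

Base loop: V_CC = I_B·R_B + V_BE, so I_B = (13 − 0.7)/560 kΩ = 0.022 mA.
In the active region I_C = β·I_B = 150 × 0.022 = 3.29 mA.
Collector loop: V_CE = V_CC − I_C·R_C = 13 − 3.29×2.2 = 5.75 V.
Since V_CE = 5.75 V > V_CE(sat) ≈ 0.2 V, the transistor is in the active region as assumed.

I_C ≈ 3.3 mA, V_CE ≈ 5.8 V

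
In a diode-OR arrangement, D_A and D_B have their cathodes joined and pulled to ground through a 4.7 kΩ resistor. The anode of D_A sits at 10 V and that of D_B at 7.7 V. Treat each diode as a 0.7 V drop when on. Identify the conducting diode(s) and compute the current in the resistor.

Assume both conduct. Then node N would need to be at both 10−0.7 = 9.3 V and 7.7−0.7 = 7 V, which is impossible.
Assume only D_A conducts: V_N = 10 − 0.7 = 9.3 V, so I_R = 9.3/4.7 = 1.98 mA.
Check D_B: its anode-to-cathode voltage is 7.7 − 9.3 = -1.6 V < 0.7 V, so it is off. The assumption is consistent.

Only D_A conducts; I_R ≈ 2 mA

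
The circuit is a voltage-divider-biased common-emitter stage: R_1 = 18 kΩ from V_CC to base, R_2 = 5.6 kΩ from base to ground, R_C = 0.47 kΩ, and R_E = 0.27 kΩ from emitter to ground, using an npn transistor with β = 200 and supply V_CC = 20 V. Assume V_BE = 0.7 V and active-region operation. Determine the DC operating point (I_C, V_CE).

I_C ≈ 14 mA, V_CE ≈ 9.8 V

Thevenize the base divider: V_Th = V_CC·R_2/(R_1+R_2) = 20×5.6/23.6 = 4.75 V, R_Th = R_1‖R_2 = 4.27 kΩ.
Base-emitter loop: V_Th = I_B·R_Th + V_BE + (β+1)I_B·R_E, so I_B = (4.75 − 0.7) / (4.27 + 201×0.27) = 0.0691 mA.
I_C = β·I_B = 200×0.0691 = 13.8 mA, and I_E = (β+1)I_B = 13.9 mA.
V_CE = V_CC − I_C·R_C − I_E·R_E = 20 − 13.8×0.47 − 13.9×0.27 = 9.75 V.
V_CE = 9.75 V > 0.2 V confirms active-region operation.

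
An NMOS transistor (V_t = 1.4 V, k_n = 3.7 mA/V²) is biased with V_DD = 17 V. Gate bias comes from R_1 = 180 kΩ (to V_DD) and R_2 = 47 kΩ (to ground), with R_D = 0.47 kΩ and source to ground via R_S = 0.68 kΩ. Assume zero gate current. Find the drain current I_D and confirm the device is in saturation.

I_D ≈ 1.7 mA

V_G = V_DD·R_2/(R_1+R_2) = 17×47/227 = 3.52 V.
Assume saturation: I_D = (k_n/2)(V_GS − V_t)² with V_GS = V_G − I_D·R_S = 3.52 − 0.68·I_D.
Substituting gives 0.855·I_D² − 6.33·I_D + 8.31 = 0, with roots I_D = 1.71 or 5.7 mA.
The root I_D = 5.7 mA gives V_GS = -0.355 V ≤ V_t, so take I_D = 1.71 mA.
Then V_GS = 2.36 V and V_DS = V_DD − I_D(R_D+R_S) = 17 − 1.71×1.15 = 15 V.
Saturation requires V_DS ≥ V_GS − V_t = 0.96 V; 15 ≥ 0.96 ✓.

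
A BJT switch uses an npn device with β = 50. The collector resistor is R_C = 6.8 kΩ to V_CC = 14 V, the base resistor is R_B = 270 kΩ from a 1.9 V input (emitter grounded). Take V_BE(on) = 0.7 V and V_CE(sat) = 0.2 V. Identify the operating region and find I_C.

active; I_C ≈ 0.22 mA

Assume active. Base-emitter loop: I_B = (V_BB − V_BE)/R_B = (1.9 − 0.7)/270 = 0.00444 mA.
I_C = β·I_B = 50×0.00444 = 0.222 mA.
V_CE = V_CC − I_C·R_C = 14 − 0.222×6.8 = 12.5 V > V_CE(sat), so the active-region assumption holds.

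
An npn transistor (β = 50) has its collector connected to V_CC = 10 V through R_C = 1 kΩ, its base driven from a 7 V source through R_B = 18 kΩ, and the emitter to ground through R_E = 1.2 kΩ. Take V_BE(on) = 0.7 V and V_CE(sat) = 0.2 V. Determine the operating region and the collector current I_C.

active; I_C ≈ 4 mA

Assume active. Base-emitter loop: I_B = (V_BB − V_BE)/(R_B + (β+1)R_E) = (7 − 0.7)/(18 + 51×1.2) = 0.0795 mA.
I_C = β·I_B = 50×0.0795 = 3.98 mA.
V_CE = V_CC − I_C·R_C − I_E·R_E = 10 − 3.98×1 − 4.06×1.2 = 1.15 V > V_CE(sat), so the active-region assumption holds.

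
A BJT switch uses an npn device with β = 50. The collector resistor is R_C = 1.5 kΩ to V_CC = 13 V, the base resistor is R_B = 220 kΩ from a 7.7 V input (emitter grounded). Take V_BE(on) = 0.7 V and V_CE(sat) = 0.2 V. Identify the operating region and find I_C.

active; I_C ≈ 1.6 mA

Assume active. Base-emitter loop: I_B = (V_BB − V_BE)/R_B = (7.7 − 0.7)/220 = 0.0318 mA.
I_C = β·I_B = 50×0.0318 = 1.59 mA.
V_CE = V_CC − I_C·R_C = 13 − 1.59×1.5 = 10.6 V > V_CE(sat), so the active-region assumption holds.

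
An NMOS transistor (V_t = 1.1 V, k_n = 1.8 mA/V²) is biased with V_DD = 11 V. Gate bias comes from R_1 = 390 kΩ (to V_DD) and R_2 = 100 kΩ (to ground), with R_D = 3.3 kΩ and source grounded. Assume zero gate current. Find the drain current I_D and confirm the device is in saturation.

I_D ≈ 1.2 mA

V_G = V_DD·R_2/(R_1+R_2) = 11×100/490 = 2.24 V. With the source grounded, V_GS = V_G = 2.24 V.
Assume saturation: I_D = (k_n/2)(V_GS − V_t)² = (1.8/2)×(2.24 − 1.1)² = 0.9×1.14² = 1.18 mA.
V_DS = V_DD − I_D·R_D = 11 − 1.18×3.3 = 7.11 V.
Saturation requires V_DS ≥ V_GS − V_t = 1.14 V; 7.11 ≥ 1.14 ✓.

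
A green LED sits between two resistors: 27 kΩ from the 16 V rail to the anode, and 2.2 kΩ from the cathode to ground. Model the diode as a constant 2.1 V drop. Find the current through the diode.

I ≈ 0.48 mA

The two resistors are in series with the diode, so KVL gives 16 = I·27 + 2.1 + I·2.2.
I = (16 − 2.1) / (27 + 2.2) kΩ = 13.9 / 29.2 = 0.476 mA.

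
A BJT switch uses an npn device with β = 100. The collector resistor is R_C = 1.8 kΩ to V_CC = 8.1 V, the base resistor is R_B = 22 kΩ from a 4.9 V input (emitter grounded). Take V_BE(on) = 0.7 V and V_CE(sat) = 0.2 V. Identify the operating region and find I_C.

Assume active: I_B = (4.9 − 0.7)/22 = 0.191 mA, giving I_C = β·I_B = 19.1 mA.
But then V_CE = 8.1 − 19.1×1.8 = -26.3 V < V_CE(sat) = 0.2 V — impossible in the active region.
So the transistor is saturated. With V_CE = 0.2 V, I_C = (V_CC − 0.2)/R_C = 7.9/1.8 = 4.39 mA.
Check: β·I_B = 19.1 mA > I_C = 4.39 mA, confirming saturation.

saturation; I_C ≈ 4.4 mA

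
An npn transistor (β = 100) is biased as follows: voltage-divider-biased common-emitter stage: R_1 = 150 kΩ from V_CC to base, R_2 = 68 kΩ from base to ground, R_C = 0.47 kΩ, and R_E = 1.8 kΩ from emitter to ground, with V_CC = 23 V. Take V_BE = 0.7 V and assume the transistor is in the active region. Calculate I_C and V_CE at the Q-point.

I_C ≈ 2.8 mA, V_CE ≈ 17 V

Thevenize the base divider: V_Th = V_CC·R_2/(R_1+R_2) = 23×68/218 = 7.17 V, R_Th = R_1‖R_2 = 46.8 kΩ.
Base-emitter loop: V_Th = I_B·R_Th + V_BE + (β+1)I_B·R_E, so I_B = (7.17 − 0.7) / (46.8 + 101×1.8) = 0.0283 mA.
I_C = β·I_B = 100×0.0283 = 2.83 mA, and I_E = (β+1)I_B = 2.86 mA.
V_CE = V_CC − I_C·R_C − I_E·R_E = 23 − 2.83×0.47 − 2.86×1.8 = 16.5 V.
V_CE = 16.5 V > 0.2 V confirms active-region operation.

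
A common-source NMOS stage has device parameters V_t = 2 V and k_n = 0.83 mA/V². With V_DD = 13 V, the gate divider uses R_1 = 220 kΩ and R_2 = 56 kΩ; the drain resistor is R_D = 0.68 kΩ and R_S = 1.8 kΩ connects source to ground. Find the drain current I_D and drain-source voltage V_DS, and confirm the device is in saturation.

I_D ≈ 0.092 mA, V_DS ≈ 13 V

V_G = V_DD·R_2/(R_1+R_2) = 13×56/276 = 2.64 V.
Assume saturation: I_D = (k_n/2)(V_GS − V_t)² with V_GS = V_G − I_D·R_S = 2.64 − 1.8·I_D.
Substituting gives 1.34·I_D² − 1.95·I_D + 0.169 = 0, with roots I_D = 0.0923 or 1.36 mA.
The root I_D = 1.36 mA gives V_GS = 0.19 V ≤ V_t, so take I_D = 0.0923 mA.
Then V_GS = 2.47 V and V_DS = V_DD − I_D(R_D+R_S) = 13 − 0.0923×2.48 = 12.8 V.
Saturation requires V_DS ≥ V_GS − V_t = 0.472 V; 12.8 ≥ 0.472 ✓.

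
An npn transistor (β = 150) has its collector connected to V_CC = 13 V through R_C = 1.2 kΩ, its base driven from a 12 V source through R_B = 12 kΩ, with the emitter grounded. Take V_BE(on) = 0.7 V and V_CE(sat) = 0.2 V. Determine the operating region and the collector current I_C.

Assume active: I_B = (12 − 0.7)/12 = 0.942 mA, giving I_C = β·I_B = 141 mA.
But then V_CE = 13 − 141×1.2 = -157 V < V_CE(sat) = 0.2 V — impossible in the active region.
So the transistor is saturated. With V_CE = 0.2 V, I_C = (V_CC − 0.2)/R_C = 12.8/1.2 = 10.7 mA.
Check: β·I_B = 141 mA > I_C = 10.7 mA, confirming saturation.

saturation; I_C ≈ 11 mA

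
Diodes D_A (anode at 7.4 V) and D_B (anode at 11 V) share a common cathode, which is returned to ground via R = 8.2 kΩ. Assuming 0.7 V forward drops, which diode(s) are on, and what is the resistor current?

Only D_B conducts; I_R ≈ 1.3 mA

Assume both conduct. Then node N would need to be at both 7.4−0.7 = 6.7 V and 11−0.7 = 10.3 V, which is impossible.
Assume only D_B conducts: V_N = 11 − 0.7 = 10.3 V, so I_R = 10.3/8.2 = 1.26 mA.
Check D_A: its anode-to-cathode voltage is 7.4 − 10.3 = -2.9 V < 0.7 V, so it is off. The assumption is consistent.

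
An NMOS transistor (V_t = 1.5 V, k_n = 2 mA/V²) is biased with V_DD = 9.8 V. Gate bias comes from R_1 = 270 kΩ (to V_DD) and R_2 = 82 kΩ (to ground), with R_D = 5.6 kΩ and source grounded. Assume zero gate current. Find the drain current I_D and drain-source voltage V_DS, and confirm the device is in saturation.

V_G = V_DD·R_2/(R_1+R_2) = 9.8×82/352 = 2.28 V. With the source grounded, V_GS = V_G = 2.28 V.
Assume saturation: I_D = (k_n/2)(V_GS − V_t)² = (2/2)×(2.28 − 1.5)² = 1×0.783² = 0.613 mA.
V_DS = V_DD − I_D·R_D = 9.8 − 0.613×5.6 = 6.37 V.
Saturation requires V_DS ≥ V_GS − V_t = 0.783 V; 6.37 ≥ 0.783 ✓.

I_D ≈ 0.61 mA, V_DS ≈ 6.4 V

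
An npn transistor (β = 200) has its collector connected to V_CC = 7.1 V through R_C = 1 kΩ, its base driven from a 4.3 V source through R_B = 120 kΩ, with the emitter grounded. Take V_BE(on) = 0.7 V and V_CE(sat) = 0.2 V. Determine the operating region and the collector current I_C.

active; I_C ≈ 6 mA

Assume active. Base-emitter loop: I_B = (V_BB − V_BE)/R_B = (4.3 − 0.7)/120 = 0.03 mA.
I_C = β·I_B = 200×0.03 = 6 mA.
V_CE = V_CC − I_C·R_C = 7.1 − 6×1 = 1.1 V > V_CE(sat), so the active-region assumption holds.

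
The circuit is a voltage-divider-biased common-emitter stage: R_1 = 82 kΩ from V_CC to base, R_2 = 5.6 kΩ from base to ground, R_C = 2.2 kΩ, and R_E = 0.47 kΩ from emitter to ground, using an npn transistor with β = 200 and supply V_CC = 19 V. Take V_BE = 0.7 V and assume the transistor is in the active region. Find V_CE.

Thevenize the base divider: V_Th = V_CC·R_2/(R_1+R_2) = 19×5.6/87.6 = 1.21 V, R_Th = R_1‖R_2 = 5.24 kΩ.
Base-emitter loop: V_Th = I_B·R_Th + V_BE + (β+1)I_B·R_E, so I_B = (1.21 − 0.7) / (5.24 + 201×0.47) = 0.00516 mA.
I_C = β·I_B = 200×0.00516 = 1.03 mA, and I_E = (β+1)I_B = 1.04 mA.
V_CE = V_CC − I_C·R_C − I_E·R_E = 19 − 1.03×2.2 − 1.04×0.47 = 16.2 V.
V_CE = 16.2 V > 0.2 V confirms active-region operation.

V_CE ≈ 16 V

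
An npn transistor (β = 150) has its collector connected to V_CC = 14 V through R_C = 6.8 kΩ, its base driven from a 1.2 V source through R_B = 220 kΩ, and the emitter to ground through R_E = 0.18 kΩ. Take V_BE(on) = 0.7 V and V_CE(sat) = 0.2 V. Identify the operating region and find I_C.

Assume active. Base-emitter loop: I_B = (V_BB − V_BE)/(R_B + (β+1)R_E) = (1.2 − 0.7)/(220 + 151×0.18) = 0.00202 mA.
I_C = β·I_B = 150×0.00202 = 0.303 mA.
V_CE = V_CC − I_C·R_C − I_E·R_E = 14 − 0.303×6.8 − 0.305×0.18 = 11.9 V > V_CE(sat), so the active-region assumption holds.

active; I_C ≈ 0.3 mA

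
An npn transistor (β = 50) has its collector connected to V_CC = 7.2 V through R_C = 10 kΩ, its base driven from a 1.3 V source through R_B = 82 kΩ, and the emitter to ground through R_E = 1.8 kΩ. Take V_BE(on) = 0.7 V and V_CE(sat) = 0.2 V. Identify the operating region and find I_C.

Assume active. Base-emitter loop: I_B = (V_BB − V_BE)/(R_B + (β+1)R_E) = (1.3 − 0.7)/(82 + 51×1.8) = 0.00345 mA.
I_C = β·I_B = 50×0.00345 = 0.173 mA.
V_CE = V_CC − I_C·R_C − I_E·R_E = 7.2 − 0.173×10 − 0.176×1.8 = 5.16 V > V_CE(sat), so the active-region assumption holds.

active; I_C ≈ 0.17 mA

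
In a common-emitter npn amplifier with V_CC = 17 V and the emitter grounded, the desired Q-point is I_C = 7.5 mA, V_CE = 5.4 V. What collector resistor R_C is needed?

R_C ≈ 1.5 kΩ

Collector loop: V_CC = I_C·R_C + V_CE.
R_C = (V_CC − V_CE)/I_C = (17 − 5.4)/7.5 = 1.55 kΩ.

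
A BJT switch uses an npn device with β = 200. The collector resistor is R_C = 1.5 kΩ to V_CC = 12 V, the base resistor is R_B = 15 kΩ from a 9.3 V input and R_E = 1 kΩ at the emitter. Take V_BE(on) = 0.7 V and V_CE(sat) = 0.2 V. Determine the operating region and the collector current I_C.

Assume active: I_B = (9.3 − 0.7)/(15 + 201×1) = 0.0398 mA, I_C = β·I_B = 7.96 mA.
Then V_CE = 12 − 7.96×1.5 − 8×1 = -7.95 V < 0.2 V — the active assumption fails.
Re-solve with V_CE = 0.2 V. KCL at the emitter: V_E/R_E = (V_BB−0.7−V_E)/R_B + (V_CC−0.2−V_E)/R_C, giving V_E = 4.87 V.
I_C = (V_CC − 0.2 − V_E)/R_C = (11.8 − 4.87)/1.5 = 4.62 mA.
Check: I_B = (8.6 − 4.87)/15 = 0.249 mA, and β·I_B = 49.7 mA > I_C, confirming saturation.

saturation; I_C ≈ 4.6 mA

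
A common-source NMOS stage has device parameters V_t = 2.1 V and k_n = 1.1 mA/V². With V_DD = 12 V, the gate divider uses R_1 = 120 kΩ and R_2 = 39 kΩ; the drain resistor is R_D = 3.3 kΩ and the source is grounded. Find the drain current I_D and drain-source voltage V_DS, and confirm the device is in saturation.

I_D ≈ 0.39 mA, V_DS ≈ 11 V

V_G = V_DD·R_2/(R_1+R_2) = 12×39/159 = 2.94 V. With the source grounded, V_GS = V_G = 2.94 V.
Assume saturation: I_D = (k_n/2)(V_GS − V_t)² = (1.1/2)×(2.94 − 2.1)² = 0.55×0.843² = 0.391 mA.
V_DS = V_DD − I_D·R_D = 12 − 0.391×3.3 = 10.7 V.
Saturation requires V_DS ≥ V_GS − V_t = 0.843 V; 10.7 ≥ 0.843 ✓.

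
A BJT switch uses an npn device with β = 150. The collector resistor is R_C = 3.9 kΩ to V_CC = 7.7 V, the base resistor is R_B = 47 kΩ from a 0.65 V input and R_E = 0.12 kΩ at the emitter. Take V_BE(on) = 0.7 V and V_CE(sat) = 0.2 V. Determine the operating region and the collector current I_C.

V_BB = 0.65 V ≤ V_BE(on) = 0.7 V, so the base-emitter junction is not forward biased.
The transistor is in cutoff: I_B = I_C = 0.

cutoff; I_C ≈ 0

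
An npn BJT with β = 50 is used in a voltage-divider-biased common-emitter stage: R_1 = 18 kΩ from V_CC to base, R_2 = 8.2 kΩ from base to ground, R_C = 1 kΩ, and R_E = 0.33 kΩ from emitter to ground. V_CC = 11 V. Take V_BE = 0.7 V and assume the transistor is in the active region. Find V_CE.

Thevenize the base divider: V_Th = V_CC·R_2/(R_1+R_2) = 11×8.2/26.2 = 3.44 V, R_Th = R_1‖R_2 = 5.63 kΩ.
Base-emitter loop: V_Th = I_B·R_Th + V_BE + (β+1)I_B·R_E, so I_B = (3.44 − 0.7) / (5.63 + 51×0.33) = 0.122 mA.
I_C = β·I_B = 50×0.122 = 6.1 mA, and I_E = (β+1)I_B = 6.23 mA.
V_CE = V_CC − I_C·R_C − I_E·R_E = 11 − 6.1×1 − 6.23×0.33 = 2.84 V.
V_CE = 2.84 V > 0.2 V confirms active-region operation.

V_CE ≈ 2.8 V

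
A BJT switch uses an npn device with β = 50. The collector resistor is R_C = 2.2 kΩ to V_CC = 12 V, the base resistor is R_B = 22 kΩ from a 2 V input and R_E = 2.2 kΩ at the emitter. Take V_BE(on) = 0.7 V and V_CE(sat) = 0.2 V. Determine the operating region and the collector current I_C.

Assume active. Base-emitter loop: I_B = (V_BB − V_BE)/(R_B + (β+1)R_E) = (2 − 0.7)/(22 + 51×2.2) = 0.00969 mA.
I_C = β·I_B = 50×0.00969 = 0.484 mA.
V_CE = V_CC − I_C·R_C − I_E·R_E = 12 − 0.484×2.2 − 0.494×2.2 = 9.85 V > V_CE(sat), so the active-region assumption holds.

active; I_C ≈ 0.48 mA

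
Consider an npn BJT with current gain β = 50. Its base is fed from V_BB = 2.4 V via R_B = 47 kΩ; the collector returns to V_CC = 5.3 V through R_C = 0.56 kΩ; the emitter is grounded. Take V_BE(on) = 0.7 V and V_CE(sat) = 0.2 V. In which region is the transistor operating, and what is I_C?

active; I_C ≈ 1.8 mA

Assume active. Base-emitter loop: I_B = (V_BB − V_BE)/R_B = (2.4 − 0.7)/47 = 0.0362 mA.
I_C = β·I_B = 50×0.0362 = 1.81 mA.
V_CE = V_CC − I_C·R_C = 5.3 − 1.81×0.56 = 4.29 V > V_CE(sat), so the active-region assumption holds.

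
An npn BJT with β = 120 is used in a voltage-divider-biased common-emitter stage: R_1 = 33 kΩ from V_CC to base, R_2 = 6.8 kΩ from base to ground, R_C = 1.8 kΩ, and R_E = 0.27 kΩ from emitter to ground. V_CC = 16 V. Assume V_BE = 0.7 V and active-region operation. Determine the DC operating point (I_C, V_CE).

I_C ≈ 6.4 mA, V_CE ≈ 2.8 V

Thevenize the base divider: V_Th = V_CC·R_2/(R_1+R_2) = 16×6.8/39.8 = 2.73 V, R_Th = R_1‖R_2 = 5.64 kΩ.
Base-emitter loop: V_Th = I_B·R_Th + V_BE + (β+1)I_B·R_E, so I_B = (2.73 − 0.7) / (5.64 + 121×0.27) = 0.0531 mA.
I_C = β·I_B = 120×0.0531 = 6.37 mA, and I_E = (β+1)I_B = 6.42 mA.
V_CE = V_CC − I_C·R_C − I_E·R_E = 16 − 6.37×1.8 − 6.42×0.27 = 2.8 V.
V_CE = 2.8 V > 0.2 V confirms active-region operation.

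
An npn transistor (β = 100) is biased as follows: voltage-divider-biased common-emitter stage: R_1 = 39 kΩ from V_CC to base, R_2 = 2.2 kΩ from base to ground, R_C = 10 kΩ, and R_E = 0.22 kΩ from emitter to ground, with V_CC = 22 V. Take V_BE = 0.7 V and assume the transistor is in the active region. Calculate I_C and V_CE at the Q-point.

Thevenize the base divider: V_Th = V_CC·R_2/(R_1+R_2) = 22×2.2/41.2 = 1.17 V, R_Th = R_1‖R_2 = 2.08 kΩ.
Base-emitter loop: V_Th = I_B·R_Th + V_BE + (β+1)I_B·R_E, so I_B = (1.17 − 0.7) / (2.08 + 101×0.22) = 0.0195 mA.
I_C = β·I_B = 100×0.0195 = 1.95 mA, and I_E = (β+1)I_B = 1.97 mA.
V_CE = V_CC − I_C·R_C − I_E·R_E = 22 − 1.95×10 − 1.97×0.22 = 2.03 V.
V_CE = 2.03 V > 0.2 V confirms active-region operation.

I_C ≈ 2 mA, V_CE ≈ 2 V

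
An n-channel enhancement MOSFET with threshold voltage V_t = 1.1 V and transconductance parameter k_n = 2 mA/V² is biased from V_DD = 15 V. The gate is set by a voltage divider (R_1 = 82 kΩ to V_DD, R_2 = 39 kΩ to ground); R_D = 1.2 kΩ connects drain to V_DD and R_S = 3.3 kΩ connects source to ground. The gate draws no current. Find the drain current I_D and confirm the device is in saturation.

V_G = V_DD·R_2/(R_1+R_2) = 15×39/121 = 4.83 V.
Assume saturation: I_D = (k_n/2)(V_GS − V_t)² with V_GS = V_G − I_D·R_S = 4.83 − 3.3·I_D.
Substituting gives 10.9·I_D² − 25.6·I_D + 13.9 = 0, with roots I_D = 0.852 or 1.5 mA.
The root I_D = 1.5 mA gives V_GS = -0.126 V ≤ V_t, so take I_D = 0.852 mA.
Then V_GS = 2.02 V and V_DS = V_DD − I_D(R_D+R_S) = 15 − 0.852×4.5 = 11.2 V.
Saturation requires V_DS ≥ V_GS − V_t = 0.923 V; 11.2 ≥ 0.923 ✓.

I_D ≈ 0.85 mA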